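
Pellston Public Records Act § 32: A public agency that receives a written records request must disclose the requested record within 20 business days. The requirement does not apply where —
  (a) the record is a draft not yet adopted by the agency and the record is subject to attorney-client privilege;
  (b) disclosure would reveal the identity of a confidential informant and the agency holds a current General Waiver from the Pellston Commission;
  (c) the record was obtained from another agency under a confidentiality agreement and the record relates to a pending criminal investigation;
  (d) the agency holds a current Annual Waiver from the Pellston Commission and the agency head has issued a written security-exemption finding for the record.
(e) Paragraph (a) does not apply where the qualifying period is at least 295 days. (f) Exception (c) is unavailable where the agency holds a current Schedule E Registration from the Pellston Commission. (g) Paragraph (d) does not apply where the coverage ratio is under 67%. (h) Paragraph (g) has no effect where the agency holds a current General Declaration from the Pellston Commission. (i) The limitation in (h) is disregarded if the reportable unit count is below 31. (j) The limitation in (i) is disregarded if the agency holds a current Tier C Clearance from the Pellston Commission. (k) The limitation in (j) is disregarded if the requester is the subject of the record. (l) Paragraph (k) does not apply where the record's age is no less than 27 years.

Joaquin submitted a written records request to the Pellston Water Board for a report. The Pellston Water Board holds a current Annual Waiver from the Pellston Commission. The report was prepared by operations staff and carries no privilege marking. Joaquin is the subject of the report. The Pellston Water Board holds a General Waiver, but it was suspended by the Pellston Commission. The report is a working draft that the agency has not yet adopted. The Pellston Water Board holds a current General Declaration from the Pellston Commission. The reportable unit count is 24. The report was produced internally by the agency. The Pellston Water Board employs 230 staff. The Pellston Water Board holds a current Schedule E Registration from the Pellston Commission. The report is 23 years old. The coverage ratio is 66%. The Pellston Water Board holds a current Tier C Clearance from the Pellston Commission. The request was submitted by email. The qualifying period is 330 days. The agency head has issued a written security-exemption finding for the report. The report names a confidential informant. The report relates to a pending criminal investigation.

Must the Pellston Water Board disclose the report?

Exception (a) does not apply: the report carries no privilege marking.
Exception (b) fails — there is no General Waiver in force.
Exception (c) requires that the record was obtained from another agency under a confidentiality agreement; but the report was produced internally, so (c) is unavailable.
Exception (d) is satisfied on its face — a current Annual Waiver is held; a written security-exemption finding has been issued. But: (g) operates — the coverage ratio is 66%, under the 67% limit. (h) would limit (g) — a current General Declaration is held — but (i) sets (h) aside: (i) operates against (h): the reportable unit count is 24, below the 31 limit. (j) operates (a current Tier C Clearance is held), but is itself disapplied by (k): (k) operates against (j): Joaquin is the subject of the report. (l) is not triggered (the record's age is 23 years, short of 27 years), so (k) stands. (d) is therefore removed.
Every exception is unavailable, so the rule governs.

Yes — the Pellston Water Board must disclose the report.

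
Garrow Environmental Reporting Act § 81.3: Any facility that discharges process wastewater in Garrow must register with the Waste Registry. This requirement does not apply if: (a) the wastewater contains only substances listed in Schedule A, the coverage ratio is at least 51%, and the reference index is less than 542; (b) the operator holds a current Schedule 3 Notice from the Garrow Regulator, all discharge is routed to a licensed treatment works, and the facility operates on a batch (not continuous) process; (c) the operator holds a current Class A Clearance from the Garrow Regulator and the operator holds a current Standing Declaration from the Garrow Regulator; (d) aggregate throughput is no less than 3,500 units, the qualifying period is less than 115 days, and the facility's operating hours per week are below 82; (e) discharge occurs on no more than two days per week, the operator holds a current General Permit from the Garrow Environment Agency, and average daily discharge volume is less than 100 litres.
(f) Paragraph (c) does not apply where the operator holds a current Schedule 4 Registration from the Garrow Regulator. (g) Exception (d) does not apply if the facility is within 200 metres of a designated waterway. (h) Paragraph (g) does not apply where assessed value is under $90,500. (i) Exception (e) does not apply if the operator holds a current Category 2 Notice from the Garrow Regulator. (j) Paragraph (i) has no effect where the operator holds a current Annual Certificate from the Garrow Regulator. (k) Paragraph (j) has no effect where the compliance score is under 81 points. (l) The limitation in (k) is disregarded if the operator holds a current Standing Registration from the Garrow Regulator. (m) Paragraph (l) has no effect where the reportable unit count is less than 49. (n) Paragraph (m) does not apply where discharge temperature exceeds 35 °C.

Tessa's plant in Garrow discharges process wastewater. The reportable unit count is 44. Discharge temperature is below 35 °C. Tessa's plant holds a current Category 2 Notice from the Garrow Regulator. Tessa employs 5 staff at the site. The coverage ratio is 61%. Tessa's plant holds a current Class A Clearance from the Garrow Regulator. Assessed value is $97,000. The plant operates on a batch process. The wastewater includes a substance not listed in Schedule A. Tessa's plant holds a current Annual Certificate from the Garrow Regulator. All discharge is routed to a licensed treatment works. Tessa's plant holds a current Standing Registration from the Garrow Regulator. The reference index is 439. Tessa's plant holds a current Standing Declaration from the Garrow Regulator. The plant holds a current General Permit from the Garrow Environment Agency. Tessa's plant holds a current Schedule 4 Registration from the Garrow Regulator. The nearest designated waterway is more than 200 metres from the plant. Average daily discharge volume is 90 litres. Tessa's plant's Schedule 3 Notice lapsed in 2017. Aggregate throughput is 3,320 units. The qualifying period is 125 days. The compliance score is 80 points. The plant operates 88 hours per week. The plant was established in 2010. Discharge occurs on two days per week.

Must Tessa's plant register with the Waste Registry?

Exception (a) does not apply: the wastewater includes a non-Schedule-A substance.
Exception (b) does not apply: the Schedule 3 Notice is not current.
Exception (c) is satisfied on its face — a current Class A Clearance is held; a current Standing Declaration is held. But applying paragraph (f): (f) is engaged — a current Schedule 4 Registration is held. So (c) is unavailable.
Exception (d) requires that aggregate throughput is no less than 3,500 units; but aggregate throughput is 3,320 units, short of 3,500 units, so (d) is unavailable.
Exception (e): discharge occurs on no more than two days per week; a current General Permit is held; average daily discharge volume is 90 litres, less than the 100 litres limit — every condition holds. But applying paragraphs (i)–(n): (i) operates against (e): a current Category 2 Notice is held. (j) is engaged (a current Annual Certificate is held), but yields to (k): (k) applies — the compliance score is 80 points, under the 81 points limit. (l) would limit (k) — a current Standing Registration is held — but (m) sets (l) aside: (m) operates — the reportable unit count is 44, less than the 49 limit. (n) is inapplicable (discharge temperature is below 35 °C), so (m) stands. (e) is therefore removed.
Every exception is unavailable, so the rule governs.

Yes — Tessa's plant must register with the Waste Registry.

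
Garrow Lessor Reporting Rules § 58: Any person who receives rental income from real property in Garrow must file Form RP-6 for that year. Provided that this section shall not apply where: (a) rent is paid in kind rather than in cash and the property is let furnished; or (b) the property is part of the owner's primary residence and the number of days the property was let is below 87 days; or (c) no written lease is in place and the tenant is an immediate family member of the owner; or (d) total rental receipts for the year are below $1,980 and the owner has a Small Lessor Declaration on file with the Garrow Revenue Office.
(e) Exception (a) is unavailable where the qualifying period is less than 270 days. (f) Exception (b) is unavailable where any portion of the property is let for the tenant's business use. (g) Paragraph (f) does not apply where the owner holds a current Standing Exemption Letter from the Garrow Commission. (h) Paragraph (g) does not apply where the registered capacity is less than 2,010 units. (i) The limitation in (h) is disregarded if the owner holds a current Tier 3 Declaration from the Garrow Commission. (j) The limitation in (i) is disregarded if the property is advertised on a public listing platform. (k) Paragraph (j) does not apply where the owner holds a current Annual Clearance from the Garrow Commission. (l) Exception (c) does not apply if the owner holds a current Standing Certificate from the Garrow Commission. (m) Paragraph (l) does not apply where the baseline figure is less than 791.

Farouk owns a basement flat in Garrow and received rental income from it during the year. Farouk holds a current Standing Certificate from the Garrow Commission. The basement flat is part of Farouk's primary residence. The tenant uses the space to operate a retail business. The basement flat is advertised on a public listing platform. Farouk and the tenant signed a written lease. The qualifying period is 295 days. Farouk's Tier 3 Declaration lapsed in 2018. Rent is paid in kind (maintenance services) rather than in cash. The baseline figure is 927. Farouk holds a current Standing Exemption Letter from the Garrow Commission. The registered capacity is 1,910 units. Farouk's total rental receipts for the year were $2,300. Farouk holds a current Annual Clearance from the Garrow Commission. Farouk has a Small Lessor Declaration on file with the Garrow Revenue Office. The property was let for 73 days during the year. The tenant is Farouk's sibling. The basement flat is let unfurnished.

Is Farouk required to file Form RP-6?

Yes — Farouk must file Form RP-6.

Exception (a) requires that the property is let furnished; but the property is let unfurnished, so (a) is unavailable.
All of (b)'s requirements are met (the basement flat is part of the primary residence; the number of days the property was let is 73 days, below the 87 days limit). However, paragraphs (f)–(k) must be considered: (f) operates against (b): the space is let for business use. (g) operates (a current Standing Exemption Letter is held), but is overridden by (h): (h) operates against (g): the registered capacity is 1,910 units, less than the 2,010 units limit. (i) is inapplicable (there is no Tier 3 Declaration in force), so (h) stands. Exception (b) does not apply.
Exception (c) fails — a written lease is in place.
Exception (d) requires that total rental receipts for the year are below $1,980; but total rental receipts for the year are $2,300, not below $1,980, so (d) is unavailable.
None of the exceptions is available; § 58 applies in full.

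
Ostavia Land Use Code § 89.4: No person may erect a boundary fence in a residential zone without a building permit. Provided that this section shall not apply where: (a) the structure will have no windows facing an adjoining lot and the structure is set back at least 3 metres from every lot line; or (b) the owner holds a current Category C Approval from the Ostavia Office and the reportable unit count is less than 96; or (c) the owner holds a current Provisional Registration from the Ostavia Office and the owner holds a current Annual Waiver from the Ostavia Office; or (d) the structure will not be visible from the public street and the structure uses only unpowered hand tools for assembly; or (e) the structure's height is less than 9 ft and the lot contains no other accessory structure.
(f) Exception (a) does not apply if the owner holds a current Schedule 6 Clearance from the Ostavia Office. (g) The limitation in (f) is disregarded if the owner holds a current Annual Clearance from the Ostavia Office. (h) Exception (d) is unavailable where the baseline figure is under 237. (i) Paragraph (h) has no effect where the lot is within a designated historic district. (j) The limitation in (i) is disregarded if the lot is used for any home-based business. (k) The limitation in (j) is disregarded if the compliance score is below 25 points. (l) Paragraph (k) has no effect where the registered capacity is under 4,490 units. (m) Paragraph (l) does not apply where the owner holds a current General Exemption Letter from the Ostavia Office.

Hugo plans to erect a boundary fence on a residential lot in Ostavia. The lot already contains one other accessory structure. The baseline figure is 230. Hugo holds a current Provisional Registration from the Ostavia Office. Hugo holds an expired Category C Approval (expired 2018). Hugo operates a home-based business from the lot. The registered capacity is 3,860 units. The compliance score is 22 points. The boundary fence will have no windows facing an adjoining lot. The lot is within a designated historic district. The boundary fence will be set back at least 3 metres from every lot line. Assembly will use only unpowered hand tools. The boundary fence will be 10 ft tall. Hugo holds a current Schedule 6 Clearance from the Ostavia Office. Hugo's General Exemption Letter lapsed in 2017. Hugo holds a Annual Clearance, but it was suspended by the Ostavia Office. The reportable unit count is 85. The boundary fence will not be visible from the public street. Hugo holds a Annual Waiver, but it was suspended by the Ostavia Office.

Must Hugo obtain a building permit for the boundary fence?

Exception (a) is satisfied on its face — no windows face an adjoining lot; the setback is at least 3 m on every side. However, paragraphs (f)–(g) must be considered: (f) is triggered — a current Schedule 6 Clearance is held. (g) is inapplicable (no current Annual Clearance is held), so (f) stands. (a) is therefore removed.
Exception (b) fails — no current Category C Approval is held.
Exception (c) requires that the owner holds a current Annual Waiver from the Ostavia Office; but the Annual Waiver is not current, so (c) is unavailable.
Exception (d) is satisfied on its face — the structure will not be visible from the street; assembly uses only hand tools. But: (h) operates against (d): the baseline figure is 230, under the 237 limit. (i) operates (the lot is in a historic district), but is displaced by (j): (j) is engaged — a home-based business operates on the lot. (k) is engaged (the compliance score is 22 points, below the 25 points limit), but yields to (l): (l) applies — the registered capacity is 3,860 units, under the 4,490 units limit. (m), which would lift (l), is not triggered — no current General Exemption Letter is held. Exception (d) does not apply.
Exception (e) fails — the structure's height is 10 ft, not less than 9 ft.
None of the exceptions is available; § 89.4 applies in full.

Yes — Hugo must obtain a building permit.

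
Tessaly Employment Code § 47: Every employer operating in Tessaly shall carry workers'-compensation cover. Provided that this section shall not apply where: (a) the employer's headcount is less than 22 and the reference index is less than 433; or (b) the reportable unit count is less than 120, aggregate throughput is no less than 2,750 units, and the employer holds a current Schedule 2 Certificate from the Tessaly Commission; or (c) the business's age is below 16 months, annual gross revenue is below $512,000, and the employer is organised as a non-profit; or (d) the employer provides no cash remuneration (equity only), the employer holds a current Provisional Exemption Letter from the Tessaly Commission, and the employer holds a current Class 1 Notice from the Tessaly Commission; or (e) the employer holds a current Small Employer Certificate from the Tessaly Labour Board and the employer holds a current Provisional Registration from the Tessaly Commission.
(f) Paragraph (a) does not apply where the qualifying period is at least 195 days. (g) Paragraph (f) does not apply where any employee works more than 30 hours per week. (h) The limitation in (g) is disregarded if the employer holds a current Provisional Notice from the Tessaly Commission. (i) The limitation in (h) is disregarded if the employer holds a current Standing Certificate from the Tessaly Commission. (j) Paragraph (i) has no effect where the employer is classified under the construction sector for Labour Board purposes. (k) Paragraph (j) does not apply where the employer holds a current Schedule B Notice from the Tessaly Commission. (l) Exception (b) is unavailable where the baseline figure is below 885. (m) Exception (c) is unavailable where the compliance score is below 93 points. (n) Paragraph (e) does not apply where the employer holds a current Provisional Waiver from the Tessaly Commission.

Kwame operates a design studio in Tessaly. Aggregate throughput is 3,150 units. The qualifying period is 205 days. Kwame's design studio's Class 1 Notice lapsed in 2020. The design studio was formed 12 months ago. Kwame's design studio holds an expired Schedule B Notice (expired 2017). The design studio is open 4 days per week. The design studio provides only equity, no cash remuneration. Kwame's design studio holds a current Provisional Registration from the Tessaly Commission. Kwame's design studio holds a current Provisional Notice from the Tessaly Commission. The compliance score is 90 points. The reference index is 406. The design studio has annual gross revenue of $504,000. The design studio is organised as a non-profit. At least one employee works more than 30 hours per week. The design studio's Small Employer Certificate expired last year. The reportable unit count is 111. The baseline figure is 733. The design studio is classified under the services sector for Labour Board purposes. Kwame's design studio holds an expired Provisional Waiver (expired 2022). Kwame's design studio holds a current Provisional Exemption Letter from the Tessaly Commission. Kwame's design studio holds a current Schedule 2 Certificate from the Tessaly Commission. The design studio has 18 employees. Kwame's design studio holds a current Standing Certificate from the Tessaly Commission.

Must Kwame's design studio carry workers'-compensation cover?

No — exception (a) applies; Kwame's design studio is not required to carry workers'-compensation cover.

All of (a)'s requirements are met (the employer's headcount is 18, less than the 22 limit; the reference index is 406, less than the 433 limit). As to paragraphs (f)–(k): (f) would limit (a) — the qualifying period is 205 days, meeting the 195 days threshold — but (g) sets (f) aside: (g) is triggered — at least one employee exceeds 30 hours/week. (h) would limit (g) — a current Provisional Notice is held — but (i) sets (h) aside: (i) operates against (h): a current Standing Certificate is held. (j) does not operate here (the design studio is classified under the services sector), so (i) stands. (a) remains available.
Exception (b)'s conditions are all satisfied: the reportable unit count is 111, less than the 120 limit; aggregate throughput is 3,150 units, meeting the 2,750 units threshold; a current Schedule 2 Certificate is held. However, paragraph (l) must be considered: (l) is engaged — the baseline figure is 733, below the 885 limit. So (b) is unavailable.
Exception (c): the business's age is 12 months, below the 16 months limit; annual gross revenue is $504,000, below the $512,000 limit; the employer is a non-profit — every condition holds. But: (m) applies — the compliance score is 90 points, below the 93 points limit. Exception (c) does not apply.
Exception (d) does not apply: there is no Class 1 Notice in force.
Exception (e) does not apply: the Small Employer Certificate has expired.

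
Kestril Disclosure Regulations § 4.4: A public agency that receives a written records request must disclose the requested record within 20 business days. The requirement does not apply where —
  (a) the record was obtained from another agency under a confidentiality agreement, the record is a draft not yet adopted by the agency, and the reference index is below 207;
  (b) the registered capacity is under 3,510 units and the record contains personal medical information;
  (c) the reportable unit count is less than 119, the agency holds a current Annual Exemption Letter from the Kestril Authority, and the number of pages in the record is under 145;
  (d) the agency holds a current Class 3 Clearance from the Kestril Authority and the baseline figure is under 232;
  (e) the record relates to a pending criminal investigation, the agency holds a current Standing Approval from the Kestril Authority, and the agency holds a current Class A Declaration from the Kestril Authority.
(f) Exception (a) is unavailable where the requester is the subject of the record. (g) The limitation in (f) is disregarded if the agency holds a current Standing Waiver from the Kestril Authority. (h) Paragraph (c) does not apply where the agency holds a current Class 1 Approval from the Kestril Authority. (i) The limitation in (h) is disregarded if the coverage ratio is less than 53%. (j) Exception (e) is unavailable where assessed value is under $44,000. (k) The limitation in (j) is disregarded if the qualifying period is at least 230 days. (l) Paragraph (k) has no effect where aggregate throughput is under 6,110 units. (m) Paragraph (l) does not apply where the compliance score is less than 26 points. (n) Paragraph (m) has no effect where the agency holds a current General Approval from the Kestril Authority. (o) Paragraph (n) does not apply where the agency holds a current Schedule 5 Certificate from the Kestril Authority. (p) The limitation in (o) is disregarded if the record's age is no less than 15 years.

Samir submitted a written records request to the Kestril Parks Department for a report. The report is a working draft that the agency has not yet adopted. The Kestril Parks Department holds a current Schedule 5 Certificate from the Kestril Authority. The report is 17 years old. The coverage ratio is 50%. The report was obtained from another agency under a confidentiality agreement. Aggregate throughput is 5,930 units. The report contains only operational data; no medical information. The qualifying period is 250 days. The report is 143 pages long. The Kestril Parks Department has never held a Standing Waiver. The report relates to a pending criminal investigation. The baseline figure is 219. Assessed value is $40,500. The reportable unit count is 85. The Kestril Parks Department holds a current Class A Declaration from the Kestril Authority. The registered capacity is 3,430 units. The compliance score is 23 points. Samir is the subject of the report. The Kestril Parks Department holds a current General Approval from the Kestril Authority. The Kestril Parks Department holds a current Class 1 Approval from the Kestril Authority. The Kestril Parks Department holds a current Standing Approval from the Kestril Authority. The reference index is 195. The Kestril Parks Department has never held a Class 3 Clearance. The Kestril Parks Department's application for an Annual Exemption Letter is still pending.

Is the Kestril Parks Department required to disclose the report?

Exception (a) is satisfied on its face — the report was obtained under a confidentiality agreement; the report is an unadopted draft; the reference index is 195, below the 207 limit. Turning to paragraphs (f)–(g): (f) operates against (a): Samir is the subject of the report. (g) is not engaged (the Standing Waiver is not current), so (f) stands. (a) is therefore removed.
Exception (b) requires that the record contains personal medical information; but the report contains only operational data, so (b) is unavailable.
Exception (c) fails — there is no Annual Exemption Letter in force.
Exception (d) fails — there is no Class 3 Clearance in force.
Exception (e) is satisfied on its face — the report relates to a pending investigation; a current Standing Approval is held; a current Class A Declaration is held. Turning to paragraphs (j)–(p): (j) is engaged — assessed value is $40,500, under the $44,000 limit. (k) is engaged (the qualifying period is 250 days, meeting the 230 days threshold), but is displaced by (l): (l) operates against (k): aggregate throughput is 5,930 units, under the 6,110 units limit. (m) would limit (l) — the compliance score is 23 points, less than the 26 points limit — but (n) sets (m) aside: (n) operates against (m): a current General Approval is held. (o) would limit (n) — a current Schedule 5 Certificate is held — but (p) sets (o) aside: (p) operates against (o): the record's age is 17 years, meeting the 15 years threshold. (e) is therefore removed.
Every exception is unavailable, so the rule governs.

Yes — the Kestril Parks Department must disclose the report.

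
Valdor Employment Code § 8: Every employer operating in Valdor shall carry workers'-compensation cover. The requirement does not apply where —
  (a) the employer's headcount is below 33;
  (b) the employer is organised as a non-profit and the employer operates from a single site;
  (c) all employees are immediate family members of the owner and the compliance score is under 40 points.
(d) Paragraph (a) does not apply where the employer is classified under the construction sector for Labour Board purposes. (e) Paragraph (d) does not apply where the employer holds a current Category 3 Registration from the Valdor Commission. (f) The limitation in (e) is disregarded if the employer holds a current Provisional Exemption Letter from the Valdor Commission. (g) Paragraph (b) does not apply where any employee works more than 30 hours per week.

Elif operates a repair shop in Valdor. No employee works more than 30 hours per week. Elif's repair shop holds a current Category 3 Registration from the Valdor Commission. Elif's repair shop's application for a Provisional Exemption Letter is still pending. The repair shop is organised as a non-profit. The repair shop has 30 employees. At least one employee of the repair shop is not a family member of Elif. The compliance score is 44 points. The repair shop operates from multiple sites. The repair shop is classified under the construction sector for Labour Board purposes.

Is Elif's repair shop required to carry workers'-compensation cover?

All of (a)'s requirements are met (the employer's headcount is 30, below the 33 limit). Under paragraphs (d)–(f): (d) would limit (a) — the repair shop is classified under the construction sector — but (e) sets (d) aside: (e) is triggered — a current Category 3 Registration is held. (f), which would lift (e), is not triggered — there is no Provisional Exemption Letter in force. So (a) applies.
Exception (b) does not apply: the employer operates from multiple sites.
Exception (c) fails — at least one employee is not a family member.

No — exception (a) applies; Elif's repair shop is not required to carry workers'-compensation cover.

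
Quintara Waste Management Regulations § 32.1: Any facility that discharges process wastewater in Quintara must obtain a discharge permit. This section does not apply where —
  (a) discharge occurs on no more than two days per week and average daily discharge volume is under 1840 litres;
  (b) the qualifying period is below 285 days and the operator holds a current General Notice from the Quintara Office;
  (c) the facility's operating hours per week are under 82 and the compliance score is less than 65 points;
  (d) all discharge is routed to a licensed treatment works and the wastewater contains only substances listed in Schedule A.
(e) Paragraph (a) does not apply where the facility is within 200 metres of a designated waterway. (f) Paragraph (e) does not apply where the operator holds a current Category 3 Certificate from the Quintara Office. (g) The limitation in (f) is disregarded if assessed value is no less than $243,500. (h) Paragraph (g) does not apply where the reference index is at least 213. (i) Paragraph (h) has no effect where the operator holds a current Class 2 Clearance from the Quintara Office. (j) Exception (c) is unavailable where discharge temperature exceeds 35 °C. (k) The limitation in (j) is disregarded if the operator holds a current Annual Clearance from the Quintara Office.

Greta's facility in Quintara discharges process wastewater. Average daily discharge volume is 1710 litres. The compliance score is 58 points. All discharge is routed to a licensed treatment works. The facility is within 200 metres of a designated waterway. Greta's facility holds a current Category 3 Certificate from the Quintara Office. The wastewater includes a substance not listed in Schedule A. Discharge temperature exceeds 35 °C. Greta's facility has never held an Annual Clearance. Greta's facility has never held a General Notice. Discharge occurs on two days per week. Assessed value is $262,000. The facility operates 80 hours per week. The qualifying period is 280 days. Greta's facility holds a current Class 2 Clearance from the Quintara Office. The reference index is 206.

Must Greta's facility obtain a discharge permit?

Exception (a)'s conditions are all satisfied: discharge occurs on no more than two days per week; average daily discharge volume is 1710 litres, under the 1840 litres limit. But: (e) is triggered — the facility is within 200 m of a designated waterway. (f) would limit (e) — a current Category 3 Certificate is held — but (g) sets (f) aside: (g) is engaged — assessed value is $262,000, meeting the $243,500 threshold. (h) is not triggered (the reference index is 206, short of 213), so (g) stands. So (a) is unavailable.
Exception (b) requires that the operator holds a current General Notice from the Quintara Office; but the General Notice is not current, so (b) is unavailable.
Exception (c)'s conditions are all satisfied: the facility's operating hours per week are 80, under the 82 limit; the compliance score is 58 points, less than the 65 points limit. Turning to paragraphs (j)–(k): (j) applies — discharge temperature exceeds 35 °C. (k), which would lift (j), does not operate here — there is no Annual Clearance in force. Exception (c) does not apply.
Exception (d) fails — the wastewater includes a non-Schedule-A substance.
Every exception is unavailable, so the rule governs.

Yes — Greta's facility must obtain a discharge permit.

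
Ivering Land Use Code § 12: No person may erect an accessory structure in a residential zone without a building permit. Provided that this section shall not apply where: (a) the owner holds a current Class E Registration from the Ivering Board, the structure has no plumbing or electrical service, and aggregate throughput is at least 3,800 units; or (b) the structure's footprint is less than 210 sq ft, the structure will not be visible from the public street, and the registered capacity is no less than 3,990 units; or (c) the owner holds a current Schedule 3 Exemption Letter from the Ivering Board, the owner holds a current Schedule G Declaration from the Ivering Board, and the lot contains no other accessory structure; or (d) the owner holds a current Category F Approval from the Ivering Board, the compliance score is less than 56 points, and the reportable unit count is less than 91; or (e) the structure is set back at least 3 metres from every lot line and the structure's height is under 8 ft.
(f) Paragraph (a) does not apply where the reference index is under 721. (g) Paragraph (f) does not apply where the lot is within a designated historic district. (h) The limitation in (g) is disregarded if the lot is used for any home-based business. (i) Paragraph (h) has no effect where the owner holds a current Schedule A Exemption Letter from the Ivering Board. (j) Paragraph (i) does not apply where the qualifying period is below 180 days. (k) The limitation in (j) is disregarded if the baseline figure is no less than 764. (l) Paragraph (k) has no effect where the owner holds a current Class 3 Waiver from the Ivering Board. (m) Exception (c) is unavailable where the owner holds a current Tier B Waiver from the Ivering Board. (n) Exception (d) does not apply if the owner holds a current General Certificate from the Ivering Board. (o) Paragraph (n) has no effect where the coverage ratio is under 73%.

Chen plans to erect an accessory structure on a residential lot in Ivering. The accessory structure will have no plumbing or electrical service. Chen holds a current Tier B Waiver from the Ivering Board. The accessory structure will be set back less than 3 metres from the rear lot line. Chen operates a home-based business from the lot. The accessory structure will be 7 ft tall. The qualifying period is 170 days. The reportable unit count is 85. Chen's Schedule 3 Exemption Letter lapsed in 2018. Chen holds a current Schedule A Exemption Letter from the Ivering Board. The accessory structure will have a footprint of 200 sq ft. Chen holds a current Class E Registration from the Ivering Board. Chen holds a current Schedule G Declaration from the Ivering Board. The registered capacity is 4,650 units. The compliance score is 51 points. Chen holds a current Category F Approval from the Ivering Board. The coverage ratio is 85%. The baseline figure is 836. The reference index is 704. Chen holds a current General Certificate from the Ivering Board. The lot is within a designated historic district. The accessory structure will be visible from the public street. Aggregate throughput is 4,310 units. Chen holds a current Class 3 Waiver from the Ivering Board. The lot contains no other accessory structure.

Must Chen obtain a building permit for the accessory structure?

Yes — Chen must obtain a building permit.

Exception (a): a current Class E Registration is held; there is no plumbing or electrical service; aggregate throughput is 4,310 units, meeting the 3,800 units threshold — every condition holds. But: (f) operates against (a): the reference index is 704, under the 721 limit. (g) applies (the lot is in a historic district), but yields to (h): (h) applies — a home-based business operates on the lot. (i) would limit (h) — a current Schedule A Exemption Letter is held — but (j) sets (i) aside: (j) operates against (i): the qualifying period is 170 days, below the 180 days limit. (k) is triggered (the baseline figure is 836, meeting the 764 threshold), but is set aside by (l): (l) is triggered — a current Class 3 Waiver is held. So (a) is unavailable.
Exception (b) fails — the structure will be visible from the street.
Exception (c) requires that the owner holds a current Schedule 3 Exemption Letter from the Ivering Board; but there is no Schedule 3 Exemption Letter in force, so (c) is unavailable.
Exception (d): a current Category F Approval is held; the compliance score is 51 points, less than the 56 points limit; the reportable unit count is 85, less than the 91 limit — every condition holds. However, paragraphs (n)–(o) must be considered: (n) operates against (d): a current General Certificate is held. (o) is not triggered (the coverage ratio is 85%, not under 73%), so (n) stands. So (d) is unavailable.
Exception (e) does not apply: the rear setback is under 3 m.
No exception applies. The general rule governs.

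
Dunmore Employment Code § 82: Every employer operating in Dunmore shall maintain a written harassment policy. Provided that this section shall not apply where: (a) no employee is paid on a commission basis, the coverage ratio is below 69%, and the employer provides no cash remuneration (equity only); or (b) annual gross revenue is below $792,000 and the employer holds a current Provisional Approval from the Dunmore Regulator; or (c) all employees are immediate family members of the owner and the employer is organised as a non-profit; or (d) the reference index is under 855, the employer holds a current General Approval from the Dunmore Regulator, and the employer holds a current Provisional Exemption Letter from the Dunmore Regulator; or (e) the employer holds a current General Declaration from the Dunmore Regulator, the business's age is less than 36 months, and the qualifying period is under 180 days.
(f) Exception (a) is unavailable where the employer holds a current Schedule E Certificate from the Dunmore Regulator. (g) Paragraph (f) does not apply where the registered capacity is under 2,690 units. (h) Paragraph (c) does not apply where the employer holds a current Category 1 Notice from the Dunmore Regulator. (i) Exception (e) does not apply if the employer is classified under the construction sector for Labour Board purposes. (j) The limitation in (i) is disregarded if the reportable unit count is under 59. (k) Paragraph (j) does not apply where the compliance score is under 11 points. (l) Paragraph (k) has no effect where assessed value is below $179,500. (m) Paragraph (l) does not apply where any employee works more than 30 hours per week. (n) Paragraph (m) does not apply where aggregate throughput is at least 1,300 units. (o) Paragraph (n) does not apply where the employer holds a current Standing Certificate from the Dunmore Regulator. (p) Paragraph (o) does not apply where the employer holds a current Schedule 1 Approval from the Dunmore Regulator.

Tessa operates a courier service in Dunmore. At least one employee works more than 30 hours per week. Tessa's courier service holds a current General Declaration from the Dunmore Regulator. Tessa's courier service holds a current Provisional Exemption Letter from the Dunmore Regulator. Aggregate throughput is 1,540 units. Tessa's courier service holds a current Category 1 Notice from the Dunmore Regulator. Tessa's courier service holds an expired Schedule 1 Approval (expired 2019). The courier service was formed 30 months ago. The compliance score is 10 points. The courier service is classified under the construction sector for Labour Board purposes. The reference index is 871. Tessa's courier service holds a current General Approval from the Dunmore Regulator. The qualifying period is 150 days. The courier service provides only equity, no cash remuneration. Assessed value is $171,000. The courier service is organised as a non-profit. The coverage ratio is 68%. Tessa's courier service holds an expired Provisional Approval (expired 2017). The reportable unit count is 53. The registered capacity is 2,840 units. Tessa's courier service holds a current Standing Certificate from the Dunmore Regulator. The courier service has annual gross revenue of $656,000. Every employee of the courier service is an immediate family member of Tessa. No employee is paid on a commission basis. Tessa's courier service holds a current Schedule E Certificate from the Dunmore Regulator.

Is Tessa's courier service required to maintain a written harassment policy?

Yes — Tessa's courier service must maintain a written harassment policy.

Exception (a)'s conditions are all satisfied: no employee is paid on commission; the coverage ratio is 68%, below the 69% limit; remuneration is equity-only. But applying paragraphs (f)–(g): (f) operates against (a): a current Schedule E Certificate is held. (g) is not engaged (the registered capacity is 2,840 units, not under 2,690 units), so (f) stands. Exception (a) does not apply.
Exception (b) fails — there is no Provisional Approval in force.
Exception (c): every employee is an immediate family member; the employer is a non-profit — every condition holds. However, paragraph (h) must be considered: (h) operates against (c): a current Category 1 Notice is held. So (c) is unavailable.
Exception (d) requires that the reference index is under 855; but the reference index is 871, not under 855, so (d) is unavailable.
Exception (e): a current General Declaration is held; the business's age is 30 months, less than the 36 months limit; the qualifying period is 150 days, under the 180 days limit — every condition holds. But applying paragraphs (i)–(p): (i) operates against (e): the courier service is classified under the construction sector. (j) operates (the reportable unit count is 53, under the 59 limit), but yields to (k): (k) applies — the compliance score is 10 points, under the 11 points limit. (l) applies (assessed value is $171,000, below the $179,500 limit), but is overridden by (m): (m) is engaged — at least one employee exceeds 30 hours/week. (n) would limit (m) — aggregate throughput is 1,540 units, meeting the 1,300 units threshold — but (o) sets (n) aside: (o) operates against (n): a current Standing Certificate is held. (p), which would lift (o), does not operate here — the Schedule 1 Approval is not current. So (e) is unavailable.
Every exception is unavailable, so the rule governs.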